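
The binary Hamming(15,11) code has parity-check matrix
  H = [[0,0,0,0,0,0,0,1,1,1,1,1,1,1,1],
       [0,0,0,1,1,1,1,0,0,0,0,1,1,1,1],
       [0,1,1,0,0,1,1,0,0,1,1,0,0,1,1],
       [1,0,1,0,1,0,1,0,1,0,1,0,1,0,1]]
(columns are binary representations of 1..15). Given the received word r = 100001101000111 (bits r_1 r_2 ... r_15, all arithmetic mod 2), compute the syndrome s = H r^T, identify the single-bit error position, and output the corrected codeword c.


s = (0, 1, 0, 1)^T, error position = 5, corrected codeword c = 100011101000111

Compute s = H r^T mod 2 one row at a time:
  s_1 = 0 + 1 + 0 + 0 + 0 + 1 + 1 + 1 = 4 ≡ 0 (mod 2).
  s_2 = 0 + 0 + 1 + 1 + 0 + 1 + 1 + 1 = 5 ≡ 1 (mod 2).
  s_3 = 0 + 0 + 1 + 1 + 0 + 0 + 1 + 1 = 4 ≡ 0 (mod 2).
  s_4 = 1 + 0 + 0 + 1 + 1 + 0 + 1 + 1 = 5 ≡ 1 (mod 2).
s = (0, 1, 0, 1)^T — this equals column 5 of H (binary 0101), so error is at position 5.
Correct: flip bit 5 of r = 100001101000111 to get c = 100011101000111.


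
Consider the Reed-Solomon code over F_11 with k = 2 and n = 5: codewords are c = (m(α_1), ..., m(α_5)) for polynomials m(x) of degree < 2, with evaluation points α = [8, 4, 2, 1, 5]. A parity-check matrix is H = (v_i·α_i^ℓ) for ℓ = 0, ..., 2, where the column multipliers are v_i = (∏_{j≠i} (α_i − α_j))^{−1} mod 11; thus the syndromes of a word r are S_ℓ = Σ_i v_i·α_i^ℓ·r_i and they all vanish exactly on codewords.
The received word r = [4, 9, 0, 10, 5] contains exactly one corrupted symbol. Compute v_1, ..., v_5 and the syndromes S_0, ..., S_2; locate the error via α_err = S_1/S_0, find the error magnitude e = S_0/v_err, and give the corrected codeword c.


S = (2, 4, 8), error at position 3, error magnitude e = 5, c = [4, 9, 6, 10, 5].

Step 1: column multipliers v_i = (∏_{j≠i}(α_i − α_j))^{−1} mod 11.
  i = 1 (α = 8): (8−4)(8−2)(8−1)(8−5) = 4·6·7·3 = 504 ≡ 9, so v_1 = 9^{−1} = 5 (mod 11).
  i = 2 (α = 4): (4−8)(4−2)(4−1)(4−5) = (−4)·2·3·(−1) = 24 ≡ 2, so v_2 = 2^{−1} = 6 (mod 11).
  i = 3 (α = 2): (2−8)(2−4)(2−1)(2−5) = (−6)·(−2)·1·(−3) = −36 ≡ 8, so v_3 = 8^{−1} = 7 (mod 11).
  i = 4 (α = 1): (1−8)(1−4)(1−2)(1−5) = (−7)·(−3)·(−1)·(−4) = 84 ≡ 7, so v_4 = 7^{−1} = 8 (mod 11).
  i = 5 (α = 5): (5−8)(5−4)(5−2)(5−1) = (−3)·1·3·4 = −36 ≡ 8, so v_5 = 8^{−1} = 7 (mod 11).
  v = [5, 6, 7, 8, 7].
Step 2: syndromes of r = [4, 9, 0, 10, 5] (all sums mod 11).
  S_0 = Σ v_i r_i = 5·4 + 6·9 + 7·0 + 8·10 + 7·5 = 189 ≡ 2.
  S_1 = Σ v_i α_i r_i = 5·8·4 + 6·4·9 + 7·2·0 + 8·1·10 + 7·5·5 = 631 ≡ 4.
  α_i^2 mod 11 = [9, 5, 4, 1, 3].
  S_2 = Σ v_i α_i^2 r_i = 5·9·4 + 6·5·9 + 7·4·0 + 8·1·10 + 7·3·5 = 635 ≡ 8.
  S = (2, 4, 8) ≠ 0, so r is not a codeword (an error is present).
Step 3: locate the error. For a single error e at position i, S_ℓ = v_i·e·α_i^ℓ, so α_err = S_1/S_0.
  S_0^{−1} = 2^{−1} = 6 (mod 11), so α_err = 4·6 = 24 ≡ 2 = α_3. Error position i = 3.
  Consistency check: S_2/S_1 = 8·3 = 24 ≡ 2 = α_err ✓ (single-error assumption holds).
Step 4: error magnitude e = S_0/v_3 = S_0·∏_{j≠3}(α_3 − α_j) = 2·8 = 16 ≡ 5 (mod 11).
Step 5: correct position 3: c_3 = r_3 − e = 0 − 5 ≡ 6 (mod 11). Hence c = [4, 9, 6, 10, 5].
  Check: interpolating c through the α_i gives m(x) = 3 + 7·x (degree < 2) with m(α_i) = c_i for every i, so c is indeed a codeword.


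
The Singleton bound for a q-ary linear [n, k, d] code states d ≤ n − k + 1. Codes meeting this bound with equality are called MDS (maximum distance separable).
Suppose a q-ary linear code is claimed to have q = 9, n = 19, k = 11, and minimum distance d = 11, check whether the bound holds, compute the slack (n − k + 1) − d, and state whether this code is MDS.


Singleton RHS = n − k + 1 = 9, slack = -2, bound violated (no such code; not MDS).

Singleton bound: d ≤ n − k + 1.
Here n = 19, k = 11, so n − k + 1 = 9.
Given d = 11, check d ≤ 9: NO.
Slack = (n − k + 1) − d = -2.
The slack is negative: d = 11 exceeds n − k + 1 = 9 by 2, so the Singleton bound is violated and no linear [19, 11, 11]_9 code can exist. In particular it is not MDS (MDS requires d = n − k + 1 exactly).
Description: the claimed parameters are [19, 11, 11]_9; such a code would be impossible (violates the Singleton bound).


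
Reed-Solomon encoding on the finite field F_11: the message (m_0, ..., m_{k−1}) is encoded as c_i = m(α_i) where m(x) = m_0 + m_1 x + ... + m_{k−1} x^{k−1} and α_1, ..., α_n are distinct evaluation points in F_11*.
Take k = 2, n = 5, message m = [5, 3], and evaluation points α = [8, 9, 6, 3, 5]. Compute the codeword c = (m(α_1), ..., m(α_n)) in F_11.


c = [7, 10, 1, 3, 9]

Message polynomial: m(x) = 5 + 3·x (mod 11).
For each evaluation point α_i, compute m(α_i) mod 11:
  α_1 = 8: Horner steps 3 → 7, so m(8) = 7.
  α_2 = 9: Horner steps 3 → 10, so m(9) = 10.
  α_3 = 6: Horner steps 3 → 1, so m(6) = 1.
  α_4 = 3: Horner steps 3 → 3, so m(3) = 3.
  α_5 = 5: Horner steps 3 → 9, so m(5) = 9.
Codeword c = [7, 10, 1, 3, 9] ∈ F_11^5.


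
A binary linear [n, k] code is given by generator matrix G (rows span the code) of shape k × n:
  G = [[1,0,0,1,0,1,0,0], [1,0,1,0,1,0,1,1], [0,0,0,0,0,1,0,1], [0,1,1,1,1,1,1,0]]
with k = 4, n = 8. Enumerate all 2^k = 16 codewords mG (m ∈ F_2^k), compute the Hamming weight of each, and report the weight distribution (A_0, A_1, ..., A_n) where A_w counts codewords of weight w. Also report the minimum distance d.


Weight distribution: A_0 = 1, A_2 = 3, A_3 = 3, A_4 = 1, A_5 = 4, A_6 = 3, A_7 = 1. Minimum distance d = 2.

Enumerate all 2^4 = 16 messages m ∈ F_2^4.
For each, compute codeword c = mG in F_2^8, then tally its weight.
  m = 0000 → c = 00000000, weight = 0.
  m = 1000 → c = 10010100, weight = 3.
  m = 0100 → c = 10101011, weight = 5.
  m = 1100 → c = 00111111, weight = 6.
  m = 0010 → c = 00000101, weight = 2.
  m = 1010 → c = 10010001, weight = 3.
  m = 0110 → c = 10101110, weight = 5.
  m = 1110 → c = 00111010, weight = 4.
  m = 0001 → c = 01111110, weight = 6.
  m = 1001 → c = 11101010, weight = 5.
  m = 0101 → c = 11010101, weight = 5.
  m = 1101 → c = 01000001, weight = 2.
  m = 0011 → c = 01111011, weight = 6.
  m = 1011 → c = 11101111, weight = 7.
  m = 0111 → c = 11010000, weight = 3.
  m = 1111 → c = 01000100, weight = 2.
Tally weights:
  weight 0: 1 codewords.
  weight 2: 3 codewords.
  weight 3: 3 codewords.
  weight 4: 1 codewords.
  weight 5: 4 codewords.
  weight 6: 3 codewords.
  weight 7: 1 codewords.
Minimum distance d = smallest w > 0 with A_w > 0 = 2.
Sanity: Σ A_w = 16 = 2^4 = 16 ✓.


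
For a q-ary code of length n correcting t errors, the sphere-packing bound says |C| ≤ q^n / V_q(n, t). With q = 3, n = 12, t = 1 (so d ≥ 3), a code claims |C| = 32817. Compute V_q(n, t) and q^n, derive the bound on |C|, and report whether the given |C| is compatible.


V_q(n, t) = 25, q^n = 531441, Hamming bound = 21257, |C| = 32817 > bound (violated).

Step 1: Compute V_q(n, t) = Σ_{j=0}^1 C(n, j) (q−1)^j.
  j = 0: C(12,0)·(2)^0 = 1·1 = 1.
  j = 1: C(12,1)·(2)^1 = 12·2 = 24.
  V_q(n, t) = 1 + 24 = 25.
Step 2: q^n = 3^12 = 531441.
Step 3: Hamming bound ⌊q^n / V_q(n,t)⌋ = ⌊531441/25⌋ = 21257.
Step 4: Compare |C| = 32817 to 21257: violated.
The claimed |C| lies above the Hamming bound, so no 3-ary code of length 12 with d ≥ 3 can have 32817 codewords.


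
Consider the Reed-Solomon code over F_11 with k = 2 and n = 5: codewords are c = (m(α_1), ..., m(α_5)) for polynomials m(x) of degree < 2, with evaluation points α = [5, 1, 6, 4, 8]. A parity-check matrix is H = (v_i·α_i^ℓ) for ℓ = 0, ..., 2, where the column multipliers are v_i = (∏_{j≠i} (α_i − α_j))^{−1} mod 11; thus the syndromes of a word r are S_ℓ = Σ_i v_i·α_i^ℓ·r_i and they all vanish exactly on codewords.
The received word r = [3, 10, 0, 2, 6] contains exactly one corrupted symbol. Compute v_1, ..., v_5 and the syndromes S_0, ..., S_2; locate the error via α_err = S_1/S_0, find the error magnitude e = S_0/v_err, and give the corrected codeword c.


S = (9, 10, 5), error at position 3, error magnitude e = 7, c = [3, 10, 4, 2, 6].

Step 1: column multipliers v_i = (∏_{j≠i}(α_i − α_j))^{−1} mod 11.
  i = 1 (α = 5): (5−1)(5−6)(5−4)(5−8) = 4·(−1)·1·(−3) = 12 ≡ 1, so v_1 = 1^{−1} = 1 (mod 11).
  i = 2 (α = 1): (1−5)(1−6)(1−4)(1−8) = (−4)·(−5)·(−3)·(−7) = 420 ≡ 2, so v_2 = 2^{−1} = 6 (mod 11).
  i = 3 (α = 6): (6−5)(6−1)(6−4)(6−8) = 1·5·2·(−2) = −20 ≡ 2, so v_3 = 2^{−1} = 6 (mod 11).
  i = 4 (α = 4): (4−5)(4−1)(4−6)(4−8) = (−1)·3·(−2)·(−4) = −24 ≡ 9, so v_4 = 9^{−1} = 5 (mod 11).
  i = 5 (α = 8): (8−5)(8−1)(8−6)(8−4) = 3·7·2·4 = 168 ≡ 3, so v_5 = 3^{−1} = 4 (mod 11).
  v = [1, 6, 6, 5, 4].
Step 2: syndromes of r = [3, 10, 0, 2, 6] (all sums mod 11).
  S_0 = Σ v_i r_i = 1·3 + 6·10 + 6·0 + 5·2 + 4·6 = 97 ≡ 9.
  S_1 = Σ v_i α_i r_i = 1·5·3 + 6·1·10 + 6·6·0 + 5·4·2 + 4·8·6 = 307 ≡ 10.
  α_i^2 mod 11 = [3, 1, 3, 5, 9].
  S_2 = Σ v_i α_i^2 r_i = 1·3·3 + 6·1·10 + 6·3·0 + 5·5·2 + 4·9·6 = 335 ≡ 5.
  S = (9, 10, 5) ≠ 0, so r is not a codeword (an error is present).
Step 3: locate the error. For a single error e at position i, S_ℓ = v_i·e·α_i^ℓ, so α_err = S_1/S_0.
  S_0^{−1} = 9^{−1} = 5 (mod 11), so α_err = 10·5 = 50 ≡ 6 = α_3. Error position i = 3.
  Consistency check: S_2/S_1 = 5·10 = 50 ≡ 6 = α_err ✓ (single-error assumption holds).
Step 4: error magnitude e = S_0/v_3 = S_0·∏_{j≠3}(α_3 − α_j) = 9·2 = 18 ≡ 7 (mod 11).
Step 5: correct position 3: c_3 = r_3 − e = 0 − 7 ≡ 4 (mod 11). Hence c = [3, 10, 4, 2, 6].
  Check: interpolating c through the α_i gives m(x) = 9 + 1·x (degree < 2) with m(α_i) = c_i for every i, so c is indeed a codeword.


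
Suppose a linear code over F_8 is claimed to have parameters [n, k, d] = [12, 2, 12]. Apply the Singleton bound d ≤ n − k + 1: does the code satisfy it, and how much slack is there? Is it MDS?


Singleton RHS = n − k + 1 = 11, slack = -1, bound violated (no such code; not MDS).

Singleton bound: d ≤ n − k + 1.
Here n = 12, k = 2, so n − k + 1 = 11.
Given d = 12, check d ≤ 11: NO.
Slack = (n − k + 1) − d = -1.
The slack is negative: d = 12 exceeds n − k + 1 = 11 by 1, so the Singleton bound is violated and no linear [12, 2, 12]_8 code can exist. In particular it is not MDS (MDS requires d = n − k + 1 exactly).
Description: the claimed parameters are [12, 2, 12]_8; such a code would be impossible (violates the Singleton bound).


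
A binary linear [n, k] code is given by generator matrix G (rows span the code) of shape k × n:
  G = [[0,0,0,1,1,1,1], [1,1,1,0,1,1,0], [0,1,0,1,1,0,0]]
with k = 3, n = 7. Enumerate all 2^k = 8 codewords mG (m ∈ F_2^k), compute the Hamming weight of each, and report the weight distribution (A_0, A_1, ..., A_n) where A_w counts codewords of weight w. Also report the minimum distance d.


Weight distribution: A_0 = 1, A_3 = 2, A_4 = 3, A_5 = 2. Minimum distance d = 3.

Enumerate all 2^3 = 8 messages m ∈ F_2^3.
For each, compute codeword c = mG in F_2^7, then tally its weight.
  m = 000 → c = 0000000, weight = 0.
  m = 100 → c = 0001111, weight = 4.
  m = 010 → c = 1110110, weight = 5.
  m = 110 → c = 1111001, weight = 5.
  m = 001 → c = 0101100, weight = 3.
  m = 101 → c = 0100011, weight = 3.
  m = 011 → c = 1011010, weight = 4.
  m = 111 → c = 1010101, weight = 4.
Tally weights:
  weight 0: 1 codewords.
  weight 3: 2 codewords.
  weight 4: 3 codewords.
  weight 5: 2 codewords.
Minimum distance d = smallest w > 0 with A_w > 0 = 3.
Sanity: Σ A_w = 8 = 2^3 = 8 ✓.


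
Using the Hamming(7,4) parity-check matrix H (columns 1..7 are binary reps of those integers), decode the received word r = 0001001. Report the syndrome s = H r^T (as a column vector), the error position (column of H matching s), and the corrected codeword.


s = (0, 1, 1)^T, error position = 3, corrected codeword c = 0011001

Compute s = H r^T mod 2 one row at a time:
  s_1 = 1 + 0 + 0 + 1 = 2 ≡ 0 (mod 2).
  s_2 = 0 + 0 + 0 + 1 = 1 ≡ 1 (mod 2).
  s_3 = 0 + 0 + 0 + 1 = 1 ≡ 1 (mod 2).
s = (0, 1, 1)^T — this equals column 3 of H (binary 011), so error is at position 3.
Correct: flip bit 3 of r = 0001001 to get c = 0011001.


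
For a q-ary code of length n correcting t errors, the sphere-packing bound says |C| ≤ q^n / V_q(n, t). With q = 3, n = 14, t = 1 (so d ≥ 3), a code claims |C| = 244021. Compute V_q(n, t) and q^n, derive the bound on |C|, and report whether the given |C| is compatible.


V_q(n, t) = 29, q^n = 4782969, Hamming bound = 164929, |C| = 244021 > bound (violated).

Step 1: Compute V_q(n, t) = Σ_{j=0}^1 C(n, j) (q−1)^j.
  j = 0: C(14,0)·(2)^0 = 1·1 = 1.
  j = 1: C(14,1)·(2)^1 = 14·2 = 28.
  V_q(n, t) = 1 + 28 = 29.
Step 2: q^n = 3^14 = 4782969.
Step 3: Hamming bound ⌊q^n / V_q(n,t)⌋ = ⌊4782969/29⌋ = 164929.
Step 4: Compare |C| = 244021 to 164929: violated.
The claimed |C| lies above the Hamming bound, so no 3-ary code of length 14 with d ≥ 3 can have 244021 codewords.


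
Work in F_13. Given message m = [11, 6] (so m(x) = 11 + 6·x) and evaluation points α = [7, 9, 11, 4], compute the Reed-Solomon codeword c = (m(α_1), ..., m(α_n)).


c = [1, 0, 12, 9]

Message polynomial: m(x) = 11 + 6·x (mod 13).
For each evaluation point α_i, compute m(α_i) mod 13:
  α_1 = 7: Horner steps 6 → 1, so m(7) = 1.
  α_2 = 9: Horner steps 6 → 0, so m(9) = 0.
  α_3 = 11: Horner steps 6 → 12, so m(11) = 12.
  α_4 = 4: Horner steps 6 → 9, so m(4) = 9.
Codeword c = [1, 0, 12, 9] ∈ F_13^4.


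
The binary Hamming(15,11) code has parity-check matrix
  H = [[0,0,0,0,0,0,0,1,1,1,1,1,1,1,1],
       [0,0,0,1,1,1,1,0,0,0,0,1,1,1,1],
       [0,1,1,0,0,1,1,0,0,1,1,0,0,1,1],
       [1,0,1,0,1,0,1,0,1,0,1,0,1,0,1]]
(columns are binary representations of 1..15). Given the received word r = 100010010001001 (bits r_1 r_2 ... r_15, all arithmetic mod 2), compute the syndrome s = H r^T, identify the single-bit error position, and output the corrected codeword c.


s = (1, 1, 1, 1)^T, error position = 15, corrected codeword c = 100010010001000

Compute s = H r^T mod 2 one row at a time:
  s_1 = 1 + 0 + 0 + 0 + 1 + 0 + 0 + 1 = 3 ≡ 1 (mod 2).
  s_2 = 0 + 1 + 0 + 0 + 1 + 0 + 0 + 1 = 3 ≡ 1 (mod 2).
  s_3 = 0 + 0 + 0 + 0 + 0 + 0 + 0 + 1 = 1 ≡ 1 (mod 2).
  s_4 = 1 + 0 + 1 + 0 + 0 + 0 + 0 + 1 = 3 ≡ 1 (mod 2).
s = (1, 1, 1, 1)^T — this equals column 15 of H (binary 1111), so error is at position 15.
Correct: flip bit 15 of r = 100010010001001 to get c = 100010010001000.


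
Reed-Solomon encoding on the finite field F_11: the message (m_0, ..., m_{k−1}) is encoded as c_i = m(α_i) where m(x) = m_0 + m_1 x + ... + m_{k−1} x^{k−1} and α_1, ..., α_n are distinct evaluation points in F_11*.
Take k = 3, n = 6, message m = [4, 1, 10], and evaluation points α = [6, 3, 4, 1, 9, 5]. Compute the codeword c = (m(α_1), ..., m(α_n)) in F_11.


c = [7, 9, 3, 4, 9, 6]

Message polynomial: m(x) = 4 + 1·x + 10·x^2 (mod 11).
For each evaluation point α_i, compute m(α_i) mod 11:
  α_1 = 6: Horner steps 10 → 6 → 7, so m(6) = 7.
  α_2 = 3: Horner steps 10 → 9 → 9, so m(3) = 9.
  α_3 = 4: Horner steps 10 → 8 → 3, so m(4) = 3.
  α_4 = 1: Horner steps 10 → 0 → 4, so m(1) = 4.
  α_5 = 9: Horner steps 10 → 3 → 9, so m(9) = 9.
  α_6 = 5: Horner steps 10 → 7 → 6, so m(5) = 6.
Codeword c = [7, 9, 3, 4, 9, 6] ∈ F_11^6.


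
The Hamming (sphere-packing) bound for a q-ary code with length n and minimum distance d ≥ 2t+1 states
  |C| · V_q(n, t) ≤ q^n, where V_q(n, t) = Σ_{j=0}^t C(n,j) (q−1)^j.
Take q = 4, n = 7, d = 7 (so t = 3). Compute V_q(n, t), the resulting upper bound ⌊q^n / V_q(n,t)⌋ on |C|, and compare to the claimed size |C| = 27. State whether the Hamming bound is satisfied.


V_q(n, t) = 1156, q^n = 16384, Hamming bound = 14, |C| = 27 > bound (violated).

Step 1: Compute V_q(n, t) = Σ_{j=0}^3 C(n, j) (q−1)^j.
  j = 0: C(7,0)·(3)^0 = 1·1 = 1.
  j = 1: C(7,1)·(3)^1 = 7·3 = 21.
  j = 2: C(7,2)·(3)^2 = 21·9 = 189.
  j = 3: C(7,3)·(3)^3 = 35·27 = 945.
  V_q(n, t) = 1 + 21 + 189 + 945 = 1156.
Step 2: q^n = 4^7 = 16384.
Step 3: Hamming bound ⌊q^n / V_q(n,t)⌋ = ⌊16384/1156⌋ = 14.
Step 4: Compare |C| = 27 to 14: violated.
The claimed |C| lies above the Hamming bound, so no 4-ary code of length 7 with d ≥ 7 can have 27 codewords.


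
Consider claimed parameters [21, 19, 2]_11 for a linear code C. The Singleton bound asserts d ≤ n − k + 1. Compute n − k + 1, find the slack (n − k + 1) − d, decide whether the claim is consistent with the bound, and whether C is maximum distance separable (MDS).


Singleton RHS = n − k + 1 = 3, slack = 1, bound satisfied, not MDS.

Singleton bound: d ≤ n − k + 1.
Here n = 21, k = 19, so n − k + 1 = 3.
Given d = 2, check d ≤ 3: YES.
Slack = (n − k + 1) − d = 1.
The code is NOT MDS (slack = 1 > 0).
Description: the claimed parameters are [21, 19, 2]_11; such a code would be non-MDS.


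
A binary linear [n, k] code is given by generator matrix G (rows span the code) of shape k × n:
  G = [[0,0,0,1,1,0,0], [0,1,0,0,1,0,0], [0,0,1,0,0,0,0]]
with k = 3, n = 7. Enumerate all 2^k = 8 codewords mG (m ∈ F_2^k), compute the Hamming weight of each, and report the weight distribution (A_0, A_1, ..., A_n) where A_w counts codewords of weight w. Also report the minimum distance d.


Weight distribution: A_0 = 1, A_1 = 1, A_2 = 3, A_3 = 3. Minimum distance d = 1.

Enumerate all 2^3 = 8 messages m ∈ F_2^3.
For each, compute codeword c = mG in F_2^7, then tally its weight.
  m = 000 → c = 0000000, weight = 0.
  m = 100 → c = 0001100, weight = 2.
  m = 010 → c = 0100100, weight = 2.
  m = 110 → c = 0101000, weight = 2.
  m = 001 → c = 0010000, weight = 1.
  m = 101 → c = 0011100, weight = 3.
  m = 011 → c = 0110100, weight = 3.
  m = 111 → c = 0111000, weight = 3.
Tally weights:
  weight 0: 1 codewords.
  weight 1: 1 codewords.
  weight 2: 3 codewords.
  weight 3: 3 codewords.
Minimum distance d = smallest w > 0 with A_w > 0 = 1.
Sanity: Σ A_w = 8 = 2^3 = 8 ✓.


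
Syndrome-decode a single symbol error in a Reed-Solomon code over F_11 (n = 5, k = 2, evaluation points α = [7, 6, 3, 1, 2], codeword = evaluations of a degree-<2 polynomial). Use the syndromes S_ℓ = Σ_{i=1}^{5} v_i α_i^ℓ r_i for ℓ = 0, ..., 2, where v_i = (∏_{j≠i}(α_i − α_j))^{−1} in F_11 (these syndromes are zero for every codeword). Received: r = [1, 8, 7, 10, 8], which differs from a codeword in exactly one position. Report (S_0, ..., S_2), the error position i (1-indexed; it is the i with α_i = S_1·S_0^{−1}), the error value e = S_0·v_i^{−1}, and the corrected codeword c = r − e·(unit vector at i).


S = (8, 5, 10), error at position 5, error magnitude e = 5, c = [1, 8, 7, 10, 3].

Step 1: column multipliers v_i = (∏_{j≠i}(α_i − α_j))^{−1} mod 11.
  i = 1 (α = 7): (7−6)(7−3)(7−1)(7−2) = 1·4·6·5 = 120 ≡ 10, so v_1 = 10^{−1} = 10 (mod 11).
  i = 2 (α = 6): (6−7)(6−3)(6−1)(6−2) = (−1)·3·5·4 = −60 ≡ 6, so v_2 = 6^{−1} = 2 (mod 11).
  i = 3 (α = 3): (3−7)(3−6)(3−1)(3−2) = (−4)·(−3)·2·1 = 24 ≡ 2, so v_3 = 2^{−1} = 6 (mod 11).
  i = 4 (α = 1): (1−7)(1−6)(1−3)(1−2) = (−6)·(−5)·(−2)·(−1) = 60 ≡ 5, so v_4 = 5^{−1} = 9 (mod 11).
  i = 5 (α = 2): (2−7)(2−6)(2−3)(2−1) = (−5)·(−4)·(−1)·1 = −20 ≡ 2, so v_5 = 2^{−1} = 6 (mod 11).
  v = [10, 2, 6, 9, 6].
Step 2: syndromes of r = [1, 8, 7, 10, 8] (all sums mod 11).
  S_0 = Σ v_i r_i = 10·1 + 2·8 + 6·7 + 9·10 + 6·8 = 206 ≡ 8.
  S_1 = Σ v_i α_i r_i = 10·7·1 + 2·6·8 + 6·3·7 + 9·1·10 + 6·2·8 = 478 ≡ 5.
  α_i^2 mod 11 = [5, 3, 9, 1, 4].
  S_2 = Σ v_i α_i^2 r_i = 10·5·1 + 2·3·8 + 6·9·7 + 9·1·10 + 6·4·8 = 758 ≡ 10.
  S = (8, 5, 10) ≠ 0, so r is not a codeword (an error is present).
Step 3: locate the error. For a single error e at position i, S_ℓ = v_i·e·α_i^ℓ, so α_err = S_1/S_0.
  S_0^{−1} = 8^{−1} = 7 (mod 11), so α_err = 5·7 = 35 ≡ 2 = α_5. Error position i = 5.
  Consistency check: S_2/S_1 = 10·9 = 90 ≡ 2 = α_err ✓ (single-error assumption holds).
Step 4: error magnitude e = S_0/v_5 = S_0·∏_{j≠5}(α_5 − α_j) = 8·2 = 16 ≡ 5 (mod 11).
Step 5: correct position 5: c_5 = r_5 − e = 8 − 5 ≡ 3 (mod 11). Hence c = [1, 8, 7, 10, 3].
  Check: interpolating c through the α_i gives m(x) = 6 + 4·x (degree < 2) with m(α_i) = c_i for every i, so c is indeed a codeword.


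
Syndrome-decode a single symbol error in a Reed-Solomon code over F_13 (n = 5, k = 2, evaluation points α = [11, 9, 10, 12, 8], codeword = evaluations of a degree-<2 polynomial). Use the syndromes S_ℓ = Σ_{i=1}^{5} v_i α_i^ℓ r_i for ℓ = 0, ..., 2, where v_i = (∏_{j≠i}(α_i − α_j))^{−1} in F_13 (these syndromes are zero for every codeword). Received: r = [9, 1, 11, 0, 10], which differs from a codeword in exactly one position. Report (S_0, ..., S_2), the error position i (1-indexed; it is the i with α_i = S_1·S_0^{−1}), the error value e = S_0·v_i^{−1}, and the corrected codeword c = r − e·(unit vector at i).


S = (8, 2, 7), error at position 3, error magnitude e = 6, c = [9, 1, 5, 0, 10].

Step 1: column multipliers v_i = (∏_{j≠i}(α_i − α_j))^{−1} mod 13.
  i = 1 (α = 11): (11−9)(11−10)(11−12)(11−8) = 2·1·(−1)·3 = −6 ≡ 7, so v_1 = 7^{−1} = 2 (mod 13).
  i = 2 (α = 9): (9−11)(9−10)(9−12)(9−8) = (−2)·(−1)·(−3)·1 = −6 ≡ 7, so v_2 = 7^{−1} = 2 (mod 13).
  i = 3 (α = 10): (10−11)(10−9)(10−12)(10−8) = (−1)·1·(−2)·2 = 4 ≡ 4, so v_3 = 4^{−1} = 10 (mod 13).
  i = 4 (α = 12): (12−11)(12−9)(12−10)(12−8) = 1·3·2·4 = 24 ≡ 11, so v_4 = 11^{−1} = 6 (mod 13).
  i = 5 (α = 8): (8−11)(8−9)(8−10)(8−12) = (−3)·(−1)·(−2)·(−4) = 24 ≡ 11, so v_5 = 11^{−1} = 6 (mod 13).
  v = [2, 2, 10, 6, 6].
Step 2: syndromes of r = [9, 1, 11, 0, 10] (all sums mod 13).
  S_0 = Σ v_i r_i = 2·9 + 2·1 + 10·11 + 6·0 + 6·10 = 190 ≡ 8.
  S_1 = Σ v_i α_i r_i = 2·11·9 + 2·9·1 + 10·10·11 + 6·12·0 + 6·8·10 = 1796 ≡ 2.
  α_i^2 mod 13 = [4, 3, 9, 1, 12].
  S_2 = Σ v_i α_i^2 r_i = 2·4·9 + 2·3·1 + 10·9·11 + 6·1·0 + 6·12·10 = 1788 ≡ 7.
  S = (8, 2, 7) ≠ 0, so r is not a codeword (an error is present).
Step 3: locate the error. For a single error e at position i, S_ℓ = v_i·e·α_i^ℓ, so α_err = S_1/S_0.
  S_0^{−1} = 8^{−1} = 5 (mod 13), so α_err = 2·5 = 10 ≡ 10 = α_3. Error position i = 3.
  Consistency check: S_2/S_1 = 7·7 = 49 ≡ 10 = α_err ✓ (single-error assumption holds).
Step 4: error magnitude e = S_0/v_3 = S_0·∏_{j≠3}(α_3 − α_j) = 8·4 = 32 ≡ 6 (mod 13).
Step 5: correct position 3: c_3 = r_3 − e = 11 − 6 ≡ 5 (mod 13). Hence c = [9, 1, 5, 0, 10].
  Check: interpolating c through the α_i gives m(x) = 4 + 4·x (degree < 2) with m(α_i) = c_i for every i, so c is indeed a codeword.


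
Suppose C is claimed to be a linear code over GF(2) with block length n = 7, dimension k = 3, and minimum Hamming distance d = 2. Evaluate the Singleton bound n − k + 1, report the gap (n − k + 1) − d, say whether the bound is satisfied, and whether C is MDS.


Singleton RHS = n − k + 1 = 5, slack = 3, bound satisfied, not MDS.

Singleton bound: d ≤ n − k + 1.
Here n = 7, k = 3, so n − k + 1 = 5.
Given d = 2, check d ≤ 5: YES.
Slack = (n − k + 1) − d = 3.
The code is NOT MDS (slack = 3 > 0).
Description: the claimed parameters are [7, 3, 2]_2; such a code would be non-MDS.


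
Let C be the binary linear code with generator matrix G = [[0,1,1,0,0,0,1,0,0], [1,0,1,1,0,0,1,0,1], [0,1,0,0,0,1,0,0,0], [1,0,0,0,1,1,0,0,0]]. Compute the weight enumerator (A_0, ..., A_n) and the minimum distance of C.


Weight distribution: A_0 = 1, A_2 = 1, A_3 = 5, A_4 = 3, A_5 = 2, A_6 = 3, A_7 = 1. Minimum distance d = 2.

Enumerate all 2^4 = 16 messages m ∈ F_2^4.
For each, compute codeword c = mG in F_2^9, then tally its weight.
  m = 0000 → c = 000000000, weight = 0.
  m = 1000 → c = 011000100, weight = 3.
  m = 0100 → c = 101100101, weight = 5.
  m = 1100 → c = 110100001, weight = 4.
  m = 0010 → c = 010001000, weight = 2.
  m = 1010 → c = 001001100, weight = 3.
  m = 0110 → c = 111101101, weight = 7.
  m = 1110 → c = 100101001, weight = 4.
  m = 0001 → c = 100011000, weight = 3.
  m = 1001 → c = 111011100, weight = 6.
  m = 0101 → c = 001111101, weight = 6.
  m = 1101 → c = 010111001, weight = 5.
  m = 0011 → c = 110010000, weight = 3.
  m = 1011 → c = 101010100, weight = 4.
  m = 0111 → c = 011110101, weight = 6.
  m = 1111 → c = 000110001, weight = 3.
Tally weights:
  weight 0: 1 codewords.
  weight 2: 1 codewords.
  weight 3: 5 codewords.
  weight 4: 3 codewords.
  weight 5: 2 codewords.
  weight 6: 3 codewords.
  weight 7: 1 codewords.
Minimum distance d = smallest w > 0 with A_w > 0 = 2.
Sanity: Σ A_w = 16 = 2^4 = 16 ✓.


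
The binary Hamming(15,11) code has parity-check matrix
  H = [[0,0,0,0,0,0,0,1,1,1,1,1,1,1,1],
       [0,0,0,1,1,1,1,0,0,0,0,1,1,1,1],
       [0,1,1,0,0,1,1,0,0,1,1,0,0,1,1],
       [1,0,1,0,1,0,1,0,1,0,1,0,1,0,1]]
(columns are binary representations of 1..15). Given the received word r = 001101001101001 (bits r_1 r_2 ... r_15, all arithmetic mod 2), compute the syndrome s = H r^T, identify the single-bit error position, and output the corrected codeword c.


s = (0, 0, 0, 1)^T, error position = 1, corrected codeword c = 101101001101001

Compute s = H r^T mod 2 one row at a time:
  s_1 = 0 + 1 + 1 + 0 + 1 + 0 + 0 + 1 = 4 ≡ 0 (mod 2).
  s_2 = 1 + 0 + 1 + 0 + 1 + 0 + 0 + 1 = 4 ≡ 0 (mod 2).
  s_3 = 0 + 1 + 1 + 0 + 1 + 0 + 0 + 1 = 4 ≡ 0 (mod 2).
  s_4 = 0 + 1 + 0 + 0 + 1 + 0 + 0 + 1 = 3 ≡ 1 (mod 2).
s = (0, 0, 0, 1)^T — this equals column 1 of H (binary 0001), so error is at position 1.
Correct: flip bit 1 of r = 001101001101001 to get c = 101101001101001.


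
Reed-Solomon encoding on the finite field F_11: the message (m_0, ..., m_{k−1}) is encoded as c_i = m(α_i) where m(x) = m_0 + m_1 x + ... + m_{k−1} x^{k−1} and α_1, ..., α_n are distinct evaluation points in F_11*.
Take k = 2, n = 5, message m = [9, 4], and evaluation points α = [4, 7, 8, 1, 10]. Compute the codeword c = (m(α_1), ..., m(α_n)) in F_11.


c = [3, 4, 8, 2, 5]

Message polynomial: m(x) = 9 + 4·x (mod 11).
For each evaluation point α_i, compute m(α_i) mod 11:
  α_1 = 4: Horner steps 4 → 3, so m(4) = 3.
  α_2 = 7: Horner steps 4 → 4, so m(7) = 4.
  α_3 = 8: Horner steps 4 → 8, so m(8) = 8.
  α_4 = 1: Horner steps 4 → 2, so m(1) = 2.
  α_5 = 10: Horner steps 4 → 5, so m(10) = 5.
Codeword c = [3, 4, 8, 2, 5] ∈ F_11^5.


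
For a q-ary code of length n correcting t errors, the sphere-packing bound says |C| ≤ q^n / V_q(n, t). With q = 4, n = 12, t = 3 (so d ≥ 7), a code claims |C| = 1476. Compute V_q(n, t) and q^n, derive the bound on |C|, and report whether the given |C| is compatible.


V_q(n, t) = 6571, q^n = 16777216, Hamming bound = 2553, |C| = 1476 ≤ bound (satisfied).

Step 1: Compute V_q(n, t) = Σ_{j=0}^3 C(n, j) (q−1)^j.
  j = 0: C(12,0)·(3)^0 = 1·1 = 1.
  j = 1: C(12,1)·(3)^1 = 12·3 = 36.
  j = 2: C(12,2)·(3)^2 = 66·9 = 594.
  j = 3: C(12,3)·(3)^3 = 220·27 = 5940.
  V_q(n, t) = 1 + 36 + 594 + 5940 = 6571.
Step 2: q^n = 4^12 = 16777216.
Step 3: Hamming bound ⌊q^n / V_q(n,t)⌋ = ⌊16777216/6571⌋ = 2553.
Step 4: Compare |C| = 1476 to 2553: satisfied.
The claimed |C| lies below the Hamming bound.


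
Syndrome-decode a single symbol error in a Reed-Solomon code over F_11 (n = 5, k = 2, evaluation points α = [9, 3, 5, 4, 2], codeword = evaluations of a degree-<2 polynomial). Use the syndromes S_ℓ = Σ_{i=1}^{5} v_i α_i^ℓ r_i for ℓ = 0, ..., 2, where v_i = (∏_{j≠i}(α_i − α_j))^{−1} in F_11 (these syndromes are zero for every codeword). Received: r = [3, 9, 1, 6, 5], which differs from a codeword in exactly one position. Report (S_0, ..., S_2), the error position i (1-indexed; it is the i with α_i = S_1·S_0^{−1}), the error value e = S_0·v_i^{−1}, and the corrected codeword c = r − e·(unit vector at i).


S = (2, 6, 7), error at position 2, error magnitude e = 9, c = [3, 0, 1, 6, 5].

Step 1: column multipliers v_i = (∏_{j≠i}(α_i − α_j))^{−1} mod 11.
  i = 1 (α = 9): (9−3)(9−5)(9−4)(9−2) = 6·4·5·7 = 840 ≡ 4, so v_1 = 4^{−1} = 3 (mod 11).
  i = 2 (α = 3): (3−9)(3−5)(3−4)(3−2) = (−6)·(−2)·(−1)·1 = −12 ≡ 10, so v_2 = 10^{−1} = 10 (mod 11).
  i = 3 (α = 5): (5−9)(5−3)(5−4)(5−2) = (−4)·2·1·3 = −24 ≡ 9, so v_3 = 9^{−1} = 5 (mod 11).
  i = 4 (α = 4): (4−9)(4−3)(4−5)(4−2) = (−5)·1·(−1)·2 = 10 ≡ 10, so v_4 = 10^{−1} = 10 (mod 11).
  i = 5 (α = 2): (2−9)(2−3)(2−5)(2−4) = (−7)·(−1)·(−3)·(−2) = 42 ≡ 9, so v_5 = 9^{−1} = 5 (mod 11).
  v = [3, 10, 5, 10, 5].
Step 2: syndromes of r = [3, 9, 1, 6, 5] (all sums mod 11).
  S_0 = Σ v_i r_i = 3·3 + 10·9 + 5·1 + 10·6 + 5·5 = 189 ≡ 2.
  S_1 = Σ v_i α_i r_i = 3·9·3 + 10·3·9 + 5·5·1 + 10·4·6 + 5·2·5 = 666 ≡ 6.
  α_i^2 mod 11 = [4, 9, 3, 5, 4].
  S_2 = Σ v_i α_i^2 r_i = 3·4·3 + 10·9·9 + 5·3·1 + 10·5·6 + 5·4·5 = 1261 ≡ 7.
  S = (2, 6, 7) ≠ 0, so r is not a codeword (an error is present).
Step 3: locate the error. For a single error e at position i, S_ℓ = v_i·e·α_i^ℓ, so α_err = S_1/S_0.
  S_0^{−1} = 2^{−1} = 6 (mod 11), so α_err = 6·6 = 36 ≡ 3 = α_2. Error position i = 2.
  Consistency check: S_2/S_1 = 7·2 = 14 ≡ 3 = α_err ✓ (single-error assumption holds).
Step 4: error magnitude e = S_0/v_2 = S_0·∏_{j≠2}(α_2 − α_j) = 2·10 = 20 ≡ 9 (mod 11).
Step 5: correct position 2: c_2 = r_2 − e = 9 − 9 ≡ 0 (mod 11). Hence c = [3, 0, 1, 6, 5].
  Check: interpolating c through the α_i gives m(x) = 4 + 6·x (degree < 2) with m(α_i) = c_i for every i, so c is indeed a codeword.


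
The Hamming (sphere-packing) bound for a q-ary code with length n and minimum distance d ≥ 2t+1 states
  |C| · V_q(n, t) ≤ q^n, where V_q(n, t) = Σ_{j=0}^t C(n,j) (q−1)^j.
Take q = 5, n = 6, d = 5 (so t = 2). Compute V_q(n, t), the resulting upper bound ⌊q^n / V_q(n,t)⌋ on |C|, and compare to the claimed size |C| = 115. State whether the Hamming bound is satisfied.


V_q(n, t) = 265, q^n = 15625, Hamming bound = 58, |C| = 115 > bound (violated).

Step 1: Compute V_q(n, t) = Σ_{j=0}^2 C(n, j) (q−1)^j.
  j = 0: C(6,0)·(4)^0 = 1·1 = 1.
  j = 1: C(6,1)·(4)^1 = 6·4 = 24.
  j = 2: C(6,2)·(4)^2 = 15·16 = 240.
  V_q(n, t) = 1 + 24 + 240 = 265.
Step 2: q^n = 5^6 = 15625.
Step 3: Hamming bound ⌊q^n / V_q(n,t)⌋ = ⌊15625/265⌋ = 58.
Step 4: Compare |C| = 115 to 58: violated.
The claimed |C| lies above the Hamming bound, so no 5-ary code of length 6 with d ≥ 5 can have 115 codewords.


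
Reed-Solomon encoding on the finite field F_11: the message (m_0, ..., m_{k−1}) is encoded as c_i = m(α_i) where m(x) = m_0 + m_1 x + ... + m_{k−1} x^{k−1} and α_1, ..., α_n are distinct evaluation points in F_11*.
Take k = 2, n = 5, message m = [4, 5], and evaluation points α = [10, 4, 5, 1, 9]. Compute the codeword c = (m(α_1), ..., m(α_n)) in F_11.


c = [10, 2, 7, 9, 5]

Message polynomial: m(x) = 4 + 5·x (mod 11).
For each evaluation point α_i, compute m(α_i) mod 11:
  α_1 = 10: Horner steps 5 → 10, so m(10) = 10.
  α_2 = 4: Horner steps 5 → 2, so m(4) = 2.
  α_3 = 5: Horner steps 5 → 7, so m(5) = 7.
  α_4 = 1: Horner steps 5 → 9, so m(1) = 9.
  α_5 = 9: Horner steps 5 → 5, so m(9) = 5.
Codeword c = [10, 2, 7, 9, 5] ∈ F_11^5.


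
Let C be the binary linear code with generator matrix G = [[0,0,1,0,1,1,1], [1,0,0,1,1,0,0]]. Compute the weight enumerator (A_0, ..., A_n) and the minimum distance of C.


Weight distribution: A_0 = 1, A_3 = 1, A_4 = 1, A_5 = 1. Minimum distance d = 3.

Enumerate all 2^2 = 4 messages m ∈ F_2^2.
For each, compute codeword c = mG in F_2^7, then tally its weight.
  m = 00 → c = 0000000, weight = 0.
  m = 10 → c = 0010111, weight = 4.
  m = 01 → c = 1001100, weight = 3.
  m = 11 → c = 1011011, weight = 5.
Tally weights:
  weight 0: 1 codewords.
  weight 3: 1 codewords.
  weight 4: 1 codewords.
  weight 5: 1 codewords.
Minimum distance d = smallest w > 0 with A_w > 0 = 3.
Sanity: Σ A_w = 4 = 2^2 = 4 ✓.


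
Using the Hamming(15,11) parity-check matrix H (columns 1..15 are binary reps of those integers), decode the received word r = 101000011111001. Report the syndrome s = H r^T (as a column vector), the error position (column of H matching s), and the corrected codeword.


s = (0, 0, 0, 1)^T, error position = 1, corrected codeword c = 001000011111001

Compute s = H r^T mod 2 one row at a time:
  s_1 = 1 + 1 + 1 + 1 + 1 + 0 + 0 + 1 = 6 ≡ 0 (mod 2).
  s_2 = 0 + 0 + 0 + 0 + 1 + 0 + 0 + 1 = 2 ≡ 0 (mod 2).
  s_3 = 0 + 1 + 0 + 0 + 1 + 1 + 0 + 1 = 4 ≡ 0 (mod 2).
  s_4 = 1 + 1 + 0 + 0 + 1 + 1 + 0 + 1 = 5 ≡ 1 (mod 2).
s = (0, 0, 0, 1)^T — this equals column 1 of H (binary 0001), so error is at position 1.
Correct: flip bit 1 of r = 101000011111001 to get c = 001000011111001.


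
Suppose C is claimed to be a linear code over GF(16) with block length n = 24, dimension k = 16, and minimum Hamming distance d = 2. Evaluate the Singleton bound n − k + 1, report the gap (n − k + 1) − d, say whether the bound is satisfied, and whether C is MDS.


Singleton RHS = n − k + 1 = 9, slack = 7, bound satisfied, not MDS.

Singleton bound: d ≤ n − k + 1.
Here n = 24, k = 16, so n − k + 1 = 9.
Given d = 2, check d ≤ 9: YES.
Slack = (n − k + 1) − d = 7.
The code is NOT MDS (slack = 7 > 0).
Description: the claimed parameters are [24, 16, 2]_16; such a code would be non-MDS.


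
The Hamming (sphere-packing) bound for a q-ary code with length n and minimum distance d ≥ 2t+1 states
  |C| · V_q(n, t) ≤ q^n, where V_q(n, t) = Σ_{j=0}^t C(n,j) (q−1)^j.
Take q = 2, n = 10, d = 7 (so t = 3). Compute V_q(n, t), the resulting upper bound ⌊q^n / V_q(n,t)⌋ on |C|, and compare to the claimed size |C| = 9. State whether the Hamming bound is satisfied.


V_q(n, t) = 176, q^n = 1024, Hamming bound = 5, |C| = 9 > bound (violated).

Step 1: Compute V_q(n, t) = Σ_{j=0}^3 C(n, j) (q−1)^j.
  j = 0: C(10,0)·(1)^0 = 1·1 = 1.
  j = 1: C(10,1)·(1)^1 = 10·1 = 10.
  j = 2: C(10,2)·(1)^2 = 45·1 = 45.
  j = 3: C(10,3)·(1)^3 = 120·1 = 120.
  V_q(n, t) = 1 + 10 + 45 + 120 = 176.
Step 2: q^n = 2^10 = 1024.
Step 3: Hamming bound ⌊q^n / V_q(n,t)⌋ = ⌊1024/176⌋ = 5.
Step 4: Compare |C| = 9 to 5: violated.
The claimed |C| lies above the Hamming bound, so no 2-ary code of length 10 with d ≥ 7 can have 9 codewords.


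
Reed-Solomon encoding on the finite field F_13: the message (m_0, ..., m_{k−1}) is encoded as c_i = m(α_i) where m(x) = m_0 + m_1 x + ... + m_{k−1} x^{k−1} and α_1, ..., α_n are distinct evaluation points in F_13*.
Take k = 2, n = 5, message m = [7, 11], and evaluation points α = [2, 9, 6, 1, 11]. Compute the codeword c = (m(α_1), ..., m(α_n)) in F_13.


c = [3, 2, 8, 5, 11]

Message polynomial: m(x) = 7 + 11·x (mod 13).
For each evaluation point α_i, compute m(α_i) mod 13:
  α_1 = 2: Horner steps 11 → 3, so m(2) = 3.
  α_2 = 9: Horner steps 11 → 2, so m(9) = 2.
  α_3 = 6: Horner steps 11 → 8, so m(6) = 8.
  α_4 = 1: Horner steps 11 → 5, so m(1) = 5.
  α_5 = 11: Horner steps 11 → 11, so m(11) = 11.
Codeword c = [3, 2, 8, 5, 11] ∈ F_13^5.


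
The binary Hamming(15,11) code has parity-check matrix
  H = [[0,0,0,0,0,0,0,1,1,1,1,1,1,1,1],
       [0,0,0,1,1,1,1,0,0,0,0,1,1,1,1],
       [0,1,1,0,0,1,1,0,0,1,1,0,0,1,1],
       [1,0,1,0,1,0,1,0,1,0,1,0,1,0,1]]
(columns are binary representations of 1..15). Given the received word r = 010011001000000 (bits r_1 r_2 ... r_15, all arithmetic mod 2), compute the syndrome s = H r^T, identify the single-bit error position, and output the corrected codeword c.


s = (1, 0, 0, 0)^T, error position = 8, corrected codeword c = 010011011000000

Compute s = H r^T mod 2 one row at a time:
  s_1 = 0 + 1 + 0 + 0 + 0 + 0 + 0 + 0 = 1 ≡ 1 (mod 2).
  s_2 = 0 + 1 + 1 + 0 + 0 + 0 + 0 + 0 = 2 ≡ 0 (mod 2).
  s_3 = 1 + 0 + 1 + 0 + 0 + 0 + 0 + 0 = 2 ≡ 0 (mod 2).
  s_4 = 0 + 0 + 1 + 0 + 1 + 0 + 0 + 0 = 2 ≡ 0 (mod 2).
s = (1, 0, 0, 0)^T — this equals column 8 of H (binary 1000), so error is at position 8.
Correct: flip bit 8 of r = 010011001000000 to get c = 010011011000000.


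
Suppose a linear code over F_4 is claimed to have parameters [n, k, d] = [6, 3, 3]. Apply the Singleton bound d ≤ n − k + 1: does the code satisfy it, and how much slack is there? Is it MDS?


Singleton RHS = n − k + 1 = 4, slack = 1, bound satisfied, not MDS.

Singleton bound: d ≤ n − k + 1.
Here n = 6, k = 3, so n − k + 1 = 4.
Given d = 3, check d ≤ 4: YES.
Slack = (n − k + 1) − d = 1.
The code is NOT MDS (slack = 1 > 0).
Description: the claimed parameters are [6, 3, 3]_4; such a code would be non-MDS.


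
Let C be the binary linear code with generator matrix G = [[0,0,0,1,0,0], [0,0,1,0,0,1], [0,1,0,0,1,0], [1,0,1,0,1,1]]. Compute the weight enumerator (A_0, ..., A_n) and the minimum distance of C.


Weight distribution: A_0 = 1, A_1 = 1, A_2 = 4, A_3 = 4, A_4 = 3, A_5 = 3. Minimum distance d = 1.

Enumerate all 2^4 = 16 messages m ∈ F_2^4.
For each, compute codeword c = mG in F_2^6, then tally its weight.
  m = 0000 → c = 000000, weight = 0.
  m = 1000 → c = 000100, weight = 1.
  m = 0100 → c = 001001, weight = 2.
  m = 1100 → c = 001101, weight = 3.
  m = 0010 → c = 010010, weight = 2.
  m = 1010 → c = 010110, weight = 3.
  m = 0110 → c = 011011, weight = 4.
  m = 1110 → c = 011111, weight = 5.
  m = 0001 → c = 101011, weight = 4.
  m = 1001 → c = 101111, weight = 5.
  m = 0101 → c = 100010, weight = 2.
  m = 1101 → c = 100110, weight = 3.
  m = 0011 → c = 111001, weight = 4.
  m = 1011 → c = 111101, weight = 5.
  m = 0111 → c = 110000, weight = 2.
  m = 1111 → c = 110100, weight = 3.
Tally weights:
  weight 0: 1 codewords.
  weight 1: 1 codewords.
  weight 2: 4 codewords.
  weight 3: 4 codewords.
  weight 4: 3 codewords.
  weight 5: 3 codewords.
Minimum distance d = smallest w > 0 with A_w > 0 = 1.
Sanity: Σ A_w = 16 = 2^4 = 16 ✓.


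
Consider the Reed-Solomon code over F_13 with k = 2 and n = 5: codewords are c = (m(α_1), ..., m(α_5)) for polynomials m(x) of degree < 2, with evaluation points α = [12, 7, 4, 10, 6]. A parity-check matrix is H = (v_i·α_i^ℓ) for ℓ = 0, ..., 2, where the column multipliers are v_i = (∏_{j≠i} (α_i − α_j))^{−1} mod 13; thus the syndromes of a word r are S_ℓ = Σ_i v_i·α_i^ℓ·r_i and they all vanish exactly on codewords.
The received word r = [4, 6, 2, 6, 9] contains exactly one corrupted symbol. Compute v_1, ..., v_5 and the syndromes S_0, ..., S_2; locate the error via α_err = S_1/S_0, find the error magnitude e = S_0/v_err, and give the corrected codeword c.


S = (4, 1, 10), error at position 4, error magnitude e = 9, c = [4, 6, 2, 10, 9].

Step 1: column multipliers v_i = (∏_{j≠i}(α_i − α_j))^{−1} mod 13.
  i = 1 (α = 12): (12−7)(12−4)(12−10)(12−6) = 5·8·2·6 = 480 ≡ 12, so v_1 = 12^{−1} = 12 (mod 13).
  i = 2 (α = 7): (7−12)(7−4)(7−10)(7−6) = (−5)·3·(−3)·1 = 45 ≡ 6, so v_2 = 6^{−1} = 11 (mod 13).
  i = 3 (α = 4): (4−12)(4−7)(4−10)(4−6) = (−8)·(−3)·(−6)·(−2) = 288 ≡ 2, so v_3 = 2^{−1} = 7 (mod 13).
  i = 4 (α = 10): (10−12)(10−7)(10−4)(10−6) = (−2)·3·6·4 = −144 ≡ 12, so v_4 = 12^{−1} = 12 (mod 13).
  i = 5 (α = 6): (6−12)(6−7)(6−4)(6−10) = (−6)·(−1)·2·(−4) = −48 ≡ 4, so v_5 = 4^{−1} = 10 (mod 13).
  v = [12, 11, 7, 12, 10].
Step 2: syndromes of r = [4, 6, 2, 6, 9] (all sums mod 13).
  S_0 = Σ v_i r_i = 12·4 + 11·6 + 7·2 + 12·6 + 10·9 = 290 ≡ 4.
  S_1 = Σ v_i α_i r_i = 12·12·4 + 11·7·6 + 7·4·2 + 12·10·6 + 10·6·9 = 2354 ≡ 1.
  α_i^2 mod 13 = [1, 10, 3, 9, 10].
  S_2 = Σ v_i α_i^2 r_i = 12·1·4 + 11·10·6 + 7·3·2 + 12·9·6 + 10·10·9 = 2298 ≡ 10.
  S = (4, 1, 10) ≠ 0, so r is not a codeword (an error is present).
Step 3: locate the error. For a single error e at position i, S_ℓ = v_i·e·α_i^ℓ, so α_err = S_1/S_0.
  S_0^{−1} = 4^{−1} = 10 (mod 13), so α_err = 1·10 = 10 ≡ 10 = α_4. Error position i = 4.
  Consistency check: S_2/S_1 = 10·1 = 10 ≡ 10 = α_err ✓ (single-error assumption holds).
Step 4: error magnitude e = S_0/v_4 = S_0·∏_{j≠4}(α_4 − α_j) = 4·12 = 48 ≡ 9 (mod 13).
Step 5: correct position 4: c_4 = r_4 − e = 6 − 9 ≡ 10 (mod 13). Hence c = [4, 6, 2, 10, 9].
  Check: interpolating c through the α_i gives m(x) = 1 + 10·x (degree < 2) with m(α_i) = c_i for every i, so c is indeed a codeword.
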